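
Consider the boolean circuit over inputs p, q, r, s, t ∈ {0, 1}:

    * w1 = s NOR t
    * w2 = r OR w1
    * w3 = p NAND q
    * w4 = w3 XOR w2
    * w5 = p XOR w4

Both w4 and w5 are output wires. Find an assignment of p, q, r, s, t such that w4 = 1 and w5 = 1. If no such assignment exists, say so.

p=0, q=0, r=0, s=1, t=0

Check with p=0, q=0, r=0, s=1, t=0:
w1 = s NOR t = 1 NOR 0 = 0
w2 = r OR w1 = 0 OR 0 = 0
w3 = p NAND q = 0 NAND 0 = 1
w4 = w3 XOR w2 = 1 XOR 0 = 1
w5 = p XOR w4 = 0 XOR 1 = 1
So w4 = 1 and w5 = 1.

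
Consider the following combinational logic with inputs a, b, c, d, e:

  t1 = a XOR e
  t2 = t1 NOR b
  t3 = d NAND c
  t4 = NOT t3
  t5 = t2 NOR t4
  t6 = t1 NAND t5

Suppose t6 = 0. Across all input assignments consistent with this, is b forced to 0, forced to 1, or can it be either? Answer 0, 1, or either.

Both values of b occur among assignments with t6 = 0:
  b=0: a=0, b=0, c=0, d=0, e=1
  b=1: a=0, b=1, c=0, d=0, e=1

either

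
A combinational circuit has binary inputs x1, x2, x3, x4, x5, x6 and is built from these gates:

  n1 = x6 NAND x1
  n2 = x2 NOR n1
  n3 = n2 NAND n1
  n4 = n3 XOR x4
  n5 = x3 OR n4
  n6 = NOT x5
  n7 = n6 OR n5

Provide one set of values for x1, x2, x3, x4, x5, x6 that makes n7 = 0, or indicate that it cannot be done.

x1=1, x2=0, x3=0, x4=1, x5=1, x6=0

n7 = n6 OR n5 must be 0, so both n6 = 0 and n5 = 0.
Check with x1=1, x2=0, x3=0, x4=1, x5=1, x6=0:
n1 = x6 NAND x1 = 0 NAND 1 = 1
n2 = x2 NOR n1 = 0 NOR 1 = 0
n3 = n2 NAND n1 = 0 NAND 1 = 1
n4 = n3 XOR x4 = 1 XOR 1 = 0
n5 = x3 OR n4 = 0 OR 0 = 0
n6 = NOT x5 = NOT 1 = 0
n7 = n6 OR n5 = 0 OR 0 = 0
So n7 = 0 as required.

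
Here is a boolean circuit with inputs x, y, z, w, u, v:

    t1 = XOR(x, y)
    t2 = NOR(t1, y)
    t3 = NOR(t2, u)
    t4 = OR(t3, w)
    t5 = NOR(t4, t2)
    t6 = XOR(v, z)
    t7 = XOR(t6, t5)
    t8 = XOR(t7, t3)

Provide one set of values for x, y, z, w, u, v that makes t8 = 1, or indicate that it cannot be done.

Check with x=1 y=1 z=1 w=1 u=1 v=0:
t1 = XOR(x, y) = XOR(1, 1) = 0
t2 = NOR(t1, y) = NOR(0, 1) = 0
t3 = NOR(t2, u) = NOR(0, 1) = 0
t4 = OR(t3, w) = OR(0, 1) = 1
t5 = NOR(t4, t2) = NOR(1, 0) = 0
t6 = XOR(v, z) = XOR(0, 1) = 1
t7 = XOR(t6, t5) = XOR(1, 0) = 1
t8 = XOR(t7, t3) = XOR(1, 0) = 1
So t8 = 1 as required.

x=1 y=1 z=1 w=1 u=1 v=0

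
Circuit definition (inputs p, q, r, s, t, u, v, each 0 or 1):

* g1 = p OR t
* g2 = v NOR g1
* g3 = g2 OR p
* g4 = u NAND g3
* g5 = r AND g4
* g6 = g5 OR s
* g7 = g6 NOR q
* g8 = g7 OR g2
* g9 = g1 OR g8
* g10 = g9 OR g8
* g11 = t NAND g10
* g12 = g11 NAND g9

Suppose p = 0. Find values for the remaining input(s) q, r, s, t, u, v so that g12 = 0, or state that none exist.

q=0, r=0, s=0, t=0, u=0, v=1

Check with p = 0 and q=0, r=0, s=0, t=0, u=0, v=1:
g1 = p OR t = 0 OR 0 = 0
g2 = v NOR g1 = 1 NOR 0 = 0
g3 = g2 OR p = 0 OR 0 = 0
g4 = u NAND g3 = 0 NAND 0 = 1
g5 = r AND g4 = 0 AND 1 = 0
g6 = g5 OR s = 0 OR 0 = 0
g7 = g6 NOR q = 0 NOR 0 = 1
g8 = g7 OR g2 = 1 OR 0 = 1
g9 = g1 OR g8 = 0 OR 1 = 1
g10 = g9 OR g8 = 1 OR 1 = 1
g11 = t NAND g10 = 0 NAND 1 = 1
g12 = g11 NAND g9 = 1 NAND 1 = 0
So g12 = 0.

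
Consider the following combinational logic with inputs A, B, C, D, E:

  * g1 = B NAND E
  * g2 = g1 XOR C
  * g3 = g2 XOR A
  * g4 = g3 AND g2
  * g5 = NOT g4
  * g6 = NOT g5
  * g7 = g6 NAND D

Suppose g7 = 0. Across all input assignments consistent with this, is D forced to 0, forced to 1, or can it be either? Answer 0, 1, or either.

1

g7 = g6 NAND D must be 0, so both g6 = 1 and D = 1.
g6 = NOT g5 must be 1, so g5 = 0.
g5 = NOT g4 must be 0, so g4 = 1.
Every assignment with g7 = 0 has D = 1; there are 4 such assignment(s).
  A=0, B=0, C=0, D=1, E=0
  A=0, B=0, C=0, D=1, E=1
  A=0, B=1, C=0, D=1, E=0
  A=0, B=1, C=1, D=1, E=1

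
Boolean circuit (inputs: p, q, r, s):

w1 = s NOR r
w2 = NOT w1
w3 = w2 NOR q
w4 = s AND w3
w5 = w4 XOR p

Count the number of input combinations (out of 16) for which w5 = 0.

w5 = w4 XOR p must be 0, so w4 and p are equal.
Enumerating the 16 input combinations, 8 give w5 = 0 and 8 give w5 = 1.

8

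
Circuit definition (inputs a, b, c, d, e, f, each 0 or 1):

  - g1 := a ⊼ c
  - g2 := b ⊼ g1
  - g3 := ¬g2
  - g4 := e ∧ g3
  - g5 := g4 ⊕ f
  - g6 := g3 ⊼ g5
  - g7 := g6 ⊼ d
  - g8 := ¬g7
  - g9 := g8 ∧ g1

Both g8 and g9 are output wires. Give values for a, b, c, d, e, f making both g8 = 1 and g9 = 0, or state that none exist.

a=1, b=1, c=1, d=1, e=0, f=0

Check with a=1, b=1, c=1, d=1, e=0, f=0:
g1 = a ⊼ c = 1 ⊼ 1 = 0
g2 = b ⊼ g1 = 1 ⊼ 0 = 1
g3 = ¬g2 = ¬1 = 0
g4 = e ∧ g3 = 0 ∧ 0 = 0
g5 = g4 ⊕ f = 0 ⊕ 0 = 0
g6 = g3 ⊼ g5 = 0 ⊼ 0 = 1
g7 = g6 ⊼ d = 1 ⊼ 1 = 0
g8 = ¬g7 = ¬0 = 1
g9 = g8 ∧ g1 = 1 ∧ 0 = 0
So g8 = 1 and g9 = 0.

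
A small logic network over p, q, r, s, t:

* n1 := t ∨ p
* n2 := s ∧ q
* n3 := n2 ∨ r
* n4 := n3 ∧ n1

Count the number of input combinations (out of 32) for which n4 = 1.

n4 = n3 ∧ n1 must be 1, so both n3 = 1 and n1 = 1.
n3 = n2 ∨ r must be 1, so at least one of n2, r is 1.
n1 = t ∨ p must be 1, so at least one of t, p is 1.
Enumerating the 32 input combinations, 15 give n4 = 1 and 17 give n4 = 0.

15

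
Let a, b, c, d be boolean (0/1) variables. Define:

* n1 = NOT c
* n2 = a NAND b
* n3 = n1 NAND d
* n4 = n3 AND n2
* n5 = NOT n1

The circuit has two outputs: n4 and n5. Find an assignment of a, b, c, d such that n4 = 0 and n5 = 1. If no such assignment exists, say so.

Check with a=1, b=1, c=1, d=0:
n1 = NOT c = NOT 1 = 0
n2 = a NAND b = 1 NAND 1 = 0
n3 = n1 NAND d = 0 NAND 0 = 1
n4 = n3 AND n2 = 1 AND 0 = 0
n5 = NOT n1 = NOT 0 = 1
So n4 = 0 and n5 = 1.

a=1, b=1, c=1, d=0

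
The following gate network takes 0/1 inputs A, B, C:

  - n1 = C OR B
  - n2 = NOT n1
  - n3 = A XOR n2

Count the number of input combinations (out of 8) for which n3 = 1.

n3 = A XOR n2 must be 1, so A and n2 differ.
Enumerating the 8 input combinations, 4 give n3 = 1 and 4 give n3 = 0.

4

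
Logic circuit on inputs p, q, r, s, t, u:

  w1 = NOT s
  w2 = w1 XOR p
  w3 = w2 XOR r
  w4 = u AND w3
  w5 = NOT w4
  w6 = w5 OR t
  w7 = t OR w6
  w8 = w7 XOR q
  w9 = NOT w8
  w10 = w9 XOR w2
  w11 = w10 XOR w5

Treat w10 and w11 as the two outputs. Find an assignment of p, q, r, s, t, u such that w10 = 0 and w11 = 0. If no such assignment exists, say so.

p=0, q=1, r=1, s=1, t=0, u=1

Check with p=0, q=1, r=1, s=1, t=0, u=1:
w1 = NOT s = NOT 1 = 0
w2 = w1 XOR p = 0 XOR 0 = 0
w3 = w2 XOR r = 0 XOR 1 = 1
w4 = u AND w3 = 1 AND 1 = 1
w5 = NOT w4 = NOT 1 = 0
w6 = w5 OR t = 0 OR 0 = 0
w7 = t OR w6 = 0 OR 0 = 0
w8 = w7 XOR q = 0 XOR 1 = 1
w9 = NOT w8 = NOT 1 = 0
w10 = w9 XOR w2 = 0 XOR 0 = 0
w11 = w10 XOR w5 = 0 XOR 0 = 0
So w10 = 0 and w11 = 0.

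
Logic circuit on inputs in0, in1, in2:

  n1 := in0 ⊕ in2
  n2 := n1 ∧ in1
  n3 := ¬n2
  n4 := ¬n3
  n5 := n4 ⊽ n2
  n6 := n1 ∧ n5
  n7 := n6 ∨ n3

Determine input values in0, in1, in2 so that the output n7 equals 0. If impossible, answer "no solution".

in0=0, in1=1, in2=1

n7 = n6 ∨ n3 must be 0, so both n6 = 0 and n3 = 0.
n6 = n1 ∧ n5 must be 0, so at least one of n1, n5 is 0.
n3 = ¬n2 must be 0, so n2 = 1.
Check with in0=0, in1=1, in2=1:
n1 = in0 ⊕ in2 = 0 ⊕ 1 = 1
n2 = n1 ∧ in1 = 1 ∧ 1 = 1
n3 = ¬n2 = ¬1 = 0
n4 = ¬n3 = ¬0 = 1
n5 = n4 ⊽ n2 = 1 ⊽ 1 = 0
n6 = n1 ∧ n5 = 1 ∧ 0 = 0
n7 = n6 ∨ n3 = 0 ∨ 0 = 0
So n7 = 0 as required.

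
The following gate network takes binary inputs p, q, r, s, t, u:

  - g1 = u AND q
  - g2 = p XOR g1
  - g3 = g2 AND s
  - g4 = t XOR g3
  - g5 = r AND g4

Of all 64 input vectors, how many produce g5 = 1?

16

g5 = r AND g4 must be 1, so both r = 1 and g4 = 1.
g4 = t XOR g3 must be 1, so t and g3 differ.
Enumerating the 64 input combinations, 16 give g5 = 1 and 48 give g5 = 0.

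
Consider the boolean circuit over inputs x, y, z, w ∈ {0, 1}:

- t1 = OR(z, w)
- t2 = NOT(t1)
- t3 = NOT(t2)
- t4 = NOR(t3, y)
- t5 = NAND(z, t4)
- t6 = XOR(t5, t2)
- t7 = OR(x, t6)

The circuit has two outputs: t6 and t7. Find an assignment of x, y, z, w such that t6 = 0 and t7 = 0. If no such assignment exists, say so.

Check with x=0, y=0, z=0, w=0:
t1 = OR(z, w) = OR(0, 0) = 0
t2 = NOT(t1) = NOT 0 = 1
t3 = NOT(t2) = NOT 1 = 0
t4 = NOR(t3, y) = NOR(0, 0) = 1
t5 = NAND(z, t4) = NAND(0, 1) = 1
t6 = XOR(t5, t2) = XOR(1, 1) = 0
t7 = OR(x, t6) = OR(0, 0) = 0
So t6 = 0 and t7 = 0.

x=0, y=0, z=0, w=0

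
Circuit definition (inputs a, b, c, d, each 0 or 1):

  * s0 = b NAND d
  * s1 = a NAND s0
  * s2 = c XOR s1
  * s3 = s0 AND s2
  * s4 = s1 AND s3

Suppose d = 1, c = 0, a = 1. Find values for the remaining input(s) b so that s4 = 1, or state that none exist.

With d = 1, c = 0, a = 1 fixed, none of the 2 settings of b give s4 = 1.
For example, with b=0:
s0 = b NAND d = 0 NAND 1 = 1
s1 = a NAND s0 = 1 NAND 1 = 0
s2 = c XOR s1 = 0 XOR 0 = 0
s3 = s0 AND s2 = 1 AND 0 = 0
s4 = s1 AND s3 = 0 AND 0 = 0
giving s4 = 0 ≠ 1.

no solution exists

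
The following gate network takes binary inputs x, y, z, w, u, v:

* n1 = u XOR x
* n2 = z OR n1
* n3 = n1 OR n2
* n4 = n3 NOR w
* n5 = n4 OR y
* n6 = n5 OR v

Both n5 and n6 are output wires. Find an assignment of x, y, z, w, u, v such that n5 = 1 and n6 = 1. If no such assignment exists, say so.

Check with x=0, y=1, z=0, w=1, u=0, v=0:
n1 = u XOR x = 0 XOR 0 = 0
n2 = z OR n1 = 0 OR 0 = 0
n3 = n1 OR n2 = 0 OR 0 = 0
n4 = n3 NOR w = 0 NOR 1 = 0
n5 = n4 OR y = 0 OR 1 = 1
n6 = n5 OR v = 1 OR 0 = 1
So n5 = 1 and n6 = 1.

x=0, y=1, z=0, w=1, u=0, v=0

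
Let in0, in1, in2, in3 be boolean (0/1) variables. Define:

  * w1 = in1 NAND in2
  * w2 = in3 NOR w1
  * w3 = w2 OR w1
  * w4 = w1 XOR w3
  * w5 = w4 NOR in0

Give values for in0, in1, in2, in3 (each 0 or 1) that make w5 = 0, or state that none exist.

in0=1, in1=1, in2=0, in3=1

w5 = w4 NOR in0 must be 0, so at least one of w4, in0 is 1.
Check with in0=1, in1=1, in2=0, in3=1:
w1 = in1 NAND in2 = 1 NAND 0 = 1
w2 = in3 NOR w1 = 1 NOR 1 = 0
w3 = w2 OR w1 = 0 OR 1 = 1
w4 = w1 XOR w3 = 1 XOR 1 = 0
w5 = w4 NOR in0 = 0 NOR 1 = 0
So w5 = 0 as required.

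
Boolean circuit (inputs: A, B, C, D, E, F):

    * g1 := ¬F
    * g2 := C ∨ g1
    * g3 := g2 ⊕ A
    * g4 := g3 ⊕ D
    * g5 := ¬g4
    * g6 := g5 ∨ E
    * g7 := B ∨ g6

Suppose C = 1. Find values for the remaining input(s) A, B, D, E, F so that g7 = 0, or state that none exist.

A=0, B=0, D=0, E=0, F=0

g7 = B ∨ g6 must be 0, so both B = 0 and g6 = 0.
g6 = g5 ∨ E must be 0, so both g5 = 0 and E = 0.
Check with C = 1 and A=0, B=0, D=0, E=0, F=0:
g1 = ¬F = ¬0 = 1
g2 = C ∨ g1 = 1 ∨ 1 = 1
g3 = g2 ⊕ A = 1 ⊕ 0 = 1
g4 = g3 ⊕ D = 1 ⊕ 0 = 1
g5 = ¬g4 = ¬1 = 0
g6 = g5 ∨ E = 0 ∨ 0 = 0
g7 = B ∨ g6 = 0 ∨ 0 = 0
So g7 = 0.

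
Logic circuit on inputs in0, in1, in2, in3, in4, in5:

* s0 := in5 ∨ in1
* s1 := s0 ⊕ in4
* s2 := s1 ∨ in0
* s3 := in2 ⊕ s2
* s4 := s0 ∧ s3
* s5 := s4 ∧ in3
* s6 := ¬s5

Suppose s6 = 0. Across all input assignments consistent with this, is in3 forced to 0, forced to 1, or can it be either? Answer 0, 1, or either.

s6 = ¬s5 must be 0, so s5 = 1.
s5 = s4 ∧ in3 must be 1, so both s4 = 1 and in3 = 1.
Every assignment with s6 = 0 has in3 = 1; there are 12 such assignment(s).

1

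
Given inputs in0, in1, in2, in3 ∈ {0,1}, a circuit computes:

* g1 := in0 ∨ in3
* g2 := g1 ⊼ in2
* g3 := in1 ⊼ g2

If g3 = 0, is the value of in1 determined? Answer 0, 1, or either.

1

g3 = in1 ⊼ g2 must be 0, so both in1 = 1 and g2 = 1.
Every assignment with g3 = 0 has in1 = 1; there are 5 such assignment(s).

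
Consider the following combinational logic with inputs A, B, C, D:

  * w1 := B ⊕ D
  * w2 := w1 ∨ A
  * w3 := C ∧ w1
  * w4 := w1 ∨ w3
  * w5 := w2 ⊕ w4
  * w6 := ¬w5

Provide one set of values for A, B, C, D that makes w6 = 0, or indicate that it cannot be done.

A=1, B=0, C=0, D=0

Check with A=1, B=0, C=0, D=0:
w1 = B ⊕ D = 0 ⊕ 0 = 0
w2 = w1 ∨ A = 0 ∨ 1 = 1
w3 = C ∧ w1 = 0 ∧ 0 = 0
w4 = w1 ∨ w3 = 0 ∨ 0 = 0
w5 = w2 ⊕ w4 = 1 ⊕ 0 = 1
w6 = ¬w5 = ¬1 = 0
So w6 = 0 as required.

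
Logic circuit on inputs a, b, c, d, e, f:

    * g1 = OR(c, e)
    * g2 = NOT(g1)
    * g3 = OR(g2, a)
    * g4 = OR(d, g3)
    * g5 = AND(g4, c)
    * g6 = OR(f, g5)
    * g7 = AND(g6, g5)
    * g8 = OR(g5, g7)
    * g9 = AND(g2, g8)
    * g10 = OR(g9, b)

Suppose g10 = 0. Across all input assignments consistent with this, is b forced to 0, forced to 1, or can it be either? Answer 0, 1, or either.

0

g10 = OR(g9, b) must be 0, so both g9 = 0 and b = 0.
g9 = AND(g2, g8) must be 0, so at least one of g2, g8 is 0.
Every assignment with g10 = 0 has b = 0; there are 32 such assignment(s).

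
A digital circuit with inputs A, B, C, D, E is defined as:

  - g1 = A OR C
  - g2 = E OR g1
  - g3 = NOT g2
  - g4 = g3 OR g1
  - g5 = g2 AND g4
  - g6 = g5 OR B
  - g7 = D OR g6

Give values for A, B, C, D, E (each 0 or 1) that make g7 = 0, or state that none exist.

A=0, B=0, C=0, D=0, E=1

Check with A=0, B=0, C=0, D=0, E=1:
g1 = A OR C = 0 OR 0 = 0
g2 = E OR g1 = 1 OR 0 = 1
g3 = NOT g2 = NOT 1 = 0
g4 = g3 OR g1 = 0 OR 0 = 0
g5 = g2 AND g4 = 1 AND 0 = 0
g6 = g5 OR B = 0 OR 0 = 0
g7 = D OR g6 = 0 OR 0 = 0
So g7 = 0 as required.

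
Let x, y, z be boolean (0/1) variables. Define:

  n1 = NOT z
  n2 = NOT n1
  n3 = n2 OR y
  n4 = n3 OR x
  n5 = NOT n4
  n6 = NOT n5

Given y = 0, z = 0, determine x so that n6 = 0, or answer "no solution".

x=0

Check with y = 0, z = 0 and x=0:
n1 = NOT z = NOT 0 = 1
n2 = NOT n1 = NOT 1 = 0
n3 = n2 OR y = 0 OR 0 = 0
n4 = n3 OR x = 0 OR 0 = 0
n5 = NOT n4 = NOT 0 = 1
n6 = NOT n5 = NOT 1 = 0
So n6 = 0.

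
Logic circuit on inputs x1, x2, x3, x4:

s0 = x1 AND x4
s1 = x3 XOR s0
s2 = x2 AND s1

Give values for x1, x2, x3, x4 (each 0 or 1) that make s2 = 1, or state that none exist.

x1=0, x2=1, x3=1, x4=1

Check with x1=0, x2=1, x3=1, x4=1:
s0 = x1 AND x4 = 0 AND 1 = 0
s1 = x3 XOR s0 = 1 XOR 0 = 1
s2 = x2 AND s1 = 1 AND 1 = 1
So s2 = 1 as required.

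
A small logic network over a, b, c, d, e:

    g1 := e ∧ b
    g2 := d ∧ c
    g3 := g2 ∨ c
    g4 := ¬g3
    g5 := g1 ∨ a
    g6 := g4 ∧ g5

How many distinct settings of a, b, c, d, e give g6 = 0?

g6 = g4 ∧ g5 must be 0, so at least one of g4, g5 is 0.
Enumerating the 32 input combinations, 22 give g6 = 0 and 10 give g6 = 1.

22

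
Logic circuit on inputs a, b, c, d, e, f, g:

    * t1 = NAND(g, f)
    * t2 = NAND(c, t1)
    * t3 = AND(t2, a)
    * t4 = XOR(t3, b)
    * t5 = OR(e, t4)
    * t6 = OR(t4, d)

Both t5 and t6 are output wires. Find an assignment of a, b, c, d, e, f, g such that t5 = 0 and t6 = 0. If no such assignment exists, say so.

a=1, b=1, c=0, d=0, e=0, f=1, g=0

Check with a=1, b=1, c=0, d=0, e=0, f=1, g=0:
t1 = NAND(g, f) = NAND(0, 1) = 1
t2 = NAND(c, t1) = NAND(0, 1) = 1
t3 = AND(t2, a) = AND(1, 1) = 1
t4 = XOR(t3, b) = XOR(1, 1) = 0
t5 = OR(e, t4) = OR(0, 0) = 0
t6 = OR(t4, d) = OR(0, 0) = 0
So t5 = 0 and t6 = 0.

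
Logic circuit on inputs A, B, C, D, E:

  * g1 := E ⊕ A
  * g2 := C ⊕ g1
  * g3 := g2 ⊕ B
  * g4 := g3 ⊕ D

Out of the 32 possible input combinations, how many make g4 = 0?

16

g4 = g3 ⊕ D must be 0, so g3 and D are equal.
Enumerating the 32 input combinations, 16 give g4 = 0 and 16 give g4 = 1.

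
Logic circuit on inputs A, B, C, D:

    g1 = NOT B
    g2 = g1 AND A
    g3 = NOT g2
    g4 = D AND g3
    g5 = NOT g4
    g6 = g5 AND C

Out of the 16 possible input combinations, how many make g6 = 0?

11

g6 = g5 AND C must be 0, so at least one of g5, C is 0.
Enumerating the 16 input combinations, 11 give g6 = 0 and 5 give g6 = 1.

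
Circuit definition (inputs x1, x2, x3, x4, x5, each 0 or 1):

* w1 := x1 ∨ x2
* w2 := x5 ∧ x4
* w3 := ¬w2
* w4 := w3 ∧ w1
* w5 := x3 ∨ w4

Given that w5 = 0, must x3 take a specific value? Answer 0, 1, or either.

0

w5 = x3 ∨ w4 must be 0, so both x3 = 0 and w4 = 0.
w4 = w3 ∧ w1 must be 0, so at least one of w3, w1 is 0.
Every assignment with w5 = 0 has x3 = 0; there are 7 such assignment(s).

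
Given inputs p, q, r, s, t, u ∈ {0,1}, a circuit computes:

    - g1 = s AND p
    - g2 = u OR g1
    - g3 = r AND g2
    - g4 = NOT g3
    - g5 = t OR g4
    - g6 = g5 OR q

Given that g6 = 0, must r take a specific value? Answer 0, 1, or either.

g6 = g5 OR q must be 0, so both g5 = 0 and q = 0.
g5 = t OR g4 must be 0, so both t = 0 and g4 = 0.
Every assignment with g6 = 0 has r = 1; there are 5 such assignment(s).

1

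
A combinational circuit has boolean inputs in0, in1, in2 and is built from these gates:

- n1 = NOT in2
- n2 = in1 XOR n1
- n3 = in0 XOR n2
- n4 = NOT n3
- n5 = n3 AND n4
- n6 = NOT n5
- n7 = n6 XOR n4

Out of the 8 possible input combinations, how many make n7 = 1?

4

n7 = n6 XOR n4 must be 1, so n6 and n4 differ.
Enumerating the 8 input combinations, 4 give n7 = 1 and 4 give n7 = 0.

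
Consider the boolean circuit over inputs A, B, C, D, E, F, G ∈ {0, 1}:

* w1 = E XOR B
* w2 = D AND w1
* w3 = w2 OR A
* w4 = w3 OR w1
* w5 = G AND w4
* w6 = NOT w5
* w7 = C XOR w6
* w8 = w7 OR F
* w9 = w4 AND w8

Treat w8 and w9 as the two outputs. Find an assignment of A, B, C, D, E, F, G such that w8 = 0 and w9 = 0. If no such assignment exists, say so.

Check with A=0, B=1, C=1, D=0, E=1, F=0, G=1:
w1 = E XOR B = 1 XOR 1 = 0
w2 = D AND w1 = 0 AND 0 = 0
w3 = w2 OR A = 0 OR 0 = 0
w4 = w3 OR w1 = 0 OR 0 = 0
w5 = G AND w4 = 1 AND 0 = 0
w6 = NOT w5 = NOT 0 = 1
w7 = C XOR w6 = 1 XOR 1 = 0
w8 = w7 OR F = 0 OR 0 = 0
w9 = w4 AND w8 = 0 AND 0 = 0
So w8 = 0 and w9 = 0.

A=0, B=1, C=1, D=0, E=1, F=0, G=1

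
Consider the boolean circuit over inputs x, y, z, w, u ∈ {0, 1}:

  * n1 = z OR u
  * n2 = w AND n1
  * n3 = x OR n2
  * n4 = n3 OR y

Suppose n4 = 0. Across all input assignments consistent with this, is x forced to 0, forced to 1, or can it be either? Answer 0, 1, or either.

0

n4 = n3 OR y must be 0, so both n3 = 0 and y = 0.
n3 = x OR n2 must be 0, so both x = 0 and n2 = 0.
Every assignment with n4 = 0 has x = 0; there are 5 such assignment(s).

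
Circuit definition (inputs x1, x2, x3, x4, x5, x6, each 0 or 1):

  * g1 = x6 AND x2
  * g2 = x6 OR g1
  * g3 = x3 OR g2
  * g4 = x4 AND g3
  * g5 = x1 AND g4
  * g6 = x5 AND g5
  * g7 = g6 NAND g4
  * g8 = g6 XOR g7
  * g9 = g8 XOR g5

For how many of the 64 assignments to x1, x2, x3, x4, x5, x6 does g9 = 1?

g9 = g8 XOR g5 must be 1, so g8 and g5 differ.
Enumerating the 64 input combinations, 52 give g9 = 1 and 12 give g9 = 0.

52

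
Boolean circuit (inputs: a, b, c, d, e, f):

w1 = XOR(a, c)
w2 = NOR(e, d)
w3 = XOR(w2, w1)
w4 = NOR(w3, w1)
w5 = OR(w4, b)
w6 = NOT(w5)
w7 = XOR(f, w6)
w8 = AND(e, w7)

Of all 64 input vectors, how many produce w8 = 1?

16

w8 = AND(e, w7) must be 1, so both e = 1 and w7 = 1.
Enumerating the 64 input combinations, 16 give w8 = 1 and 48 give w8 = 0.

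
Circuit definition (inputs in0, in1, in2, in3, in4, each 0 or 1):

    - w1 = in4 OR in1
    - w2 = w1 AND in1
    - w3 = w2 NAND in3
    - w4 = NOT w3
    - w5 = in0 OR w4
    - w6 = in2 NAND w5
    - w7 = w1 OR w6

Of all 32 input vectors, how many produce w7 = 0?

w7 = w1 OR w6 must be 0, so both w1 = 0 and w6 = 0.
w1 = in4 OR in1 must be 0, so both in4 = 0 and in1 = 0.
Satisfying assignments:
  in0=1, in1=0, in2=1, in3=0, in4=0
  in0=1, in1=0, in2=1, in3=1, in4=0

2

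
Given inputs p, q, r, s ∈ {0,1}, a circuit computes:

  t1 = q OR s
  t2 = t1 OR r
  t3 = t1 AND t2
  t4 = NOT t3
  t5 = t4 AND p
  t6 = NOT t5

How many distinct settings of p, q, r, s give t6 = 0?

2

t6 = NOT t5 must be 0, so t5 = 1.
t5 = t4 AND p must be 1, so both t4 = 1 and p = 1.
t4 = NOT t3 must be 1, so t3 = 0.
Satisfying assignments:
  p=1, q=0, r=0, s=0
  p=1, q=0, r=1, s=0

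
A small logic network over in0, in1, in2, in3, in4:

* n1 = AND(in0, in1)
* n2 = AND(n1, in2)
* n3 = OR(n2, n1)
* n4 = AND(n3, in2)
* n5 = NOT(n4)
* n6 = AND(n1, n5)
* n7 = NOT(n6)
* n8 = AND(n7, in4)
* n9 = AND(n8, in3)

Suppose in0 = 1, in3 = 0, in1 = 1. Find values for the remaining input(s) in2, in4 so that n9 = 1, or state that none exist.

no solution exists

With in0 = 1, in3 = 0, in1 = 1 fixed, none of the 4 settings of in2, in4 give n9 = 1.
For example, with in2=0, in4=1:
n1 = AND(in0, in1) = AND(1, 1) = 1
n2 = AND(n1, in2) = AND(1, 0) = 0
n3 = OR(n2, n1) = OR(0, 1) = 1
n4 = AND(n3, in2) = AND(1, 0) = 0
n5 = NOT(n4) = NOT 0 = 1
n6 = AND(n1, n5) = AND(1, 1) = 1
n7 = NOT(n6) = NOT 1 = 0
n8 = AND(n7, in4) = AND(0, 1) = 0
n9 = AND(n8, in3) = AND(0, 0) = 0
giving n9 = 0 ≠ 1.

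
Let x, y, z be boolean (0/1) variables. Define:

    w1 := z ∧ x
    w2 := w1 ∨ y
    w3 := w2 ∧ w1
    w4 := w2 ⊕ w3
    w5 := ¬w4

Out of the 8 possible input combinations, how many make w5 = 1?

5

w5 = ¬w4 must be 1, so w4 = 0.
w4 = w2 ⊕ w3 must be 0, so w2 and w3 are equal.
Satisfying assignments:
  x=0, y=0, z=0
  x=0, y=0, z=1
  x=1, y=0, z=0
  x=1, y=0, z=1
  x=1, y=1, z=1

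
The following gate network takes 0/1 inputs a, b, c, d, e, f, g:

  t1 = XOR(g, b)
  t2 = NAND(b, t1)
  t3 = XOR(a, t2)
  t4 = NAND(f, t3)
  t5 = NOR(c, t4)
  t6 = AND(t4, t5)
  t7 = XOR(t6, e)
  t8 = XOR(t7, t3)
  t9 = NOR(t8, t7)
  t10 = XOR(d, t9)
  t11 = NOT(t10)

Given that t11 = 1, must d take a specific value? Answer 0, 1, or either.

Both values of d occur among assignments with t11 = 1:
  d=0: a=0, b=0, c=0, d=0, e=0, f=0, g=0
  d=1: a=0, b=1, c=0, d=1, e=0, f=0, g=0

either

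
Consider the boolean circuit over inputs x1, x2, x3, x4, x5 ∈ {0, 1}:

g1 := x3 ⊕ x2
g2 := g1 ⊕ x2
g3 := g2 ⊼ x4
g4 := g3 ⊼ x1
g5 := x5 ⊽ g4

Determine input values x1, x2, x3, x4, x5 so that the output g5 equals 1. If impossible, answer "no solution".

g5 = x5 ⊽ g4 must be 1, so both x5 = 0 and g4 = 0.
g4 = g3 ⊼ x1 must be 0, so both g3 = 1 and x1 = 1.
Check with x1=1, x2=0, x3=0, x4=1, x5=0:
g1 = x3 ⊕ x2 = 0 ⊕ 0 = 0
g2 = g1 ⊕ x2 = 0 ⊕ 0 = 0
g3 = g2 ⊼ x4 = 0 ⊼ 1 = 1
g4 = g3 ⊼ x1 = 1 ⊼ 1 = 0
g5 = x5 ⊽ g4 = 0 ⊽ 0 = 1
So g5 = 1 as required.

x1=1, x2=0, x3=0, x4=1, x5=0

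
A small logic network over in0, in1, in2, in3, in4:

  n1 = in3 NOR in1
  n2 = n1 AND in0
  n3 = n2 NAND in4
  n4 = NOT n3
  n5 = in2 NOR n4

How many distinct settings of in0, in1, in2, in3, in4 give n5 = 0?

n5 = in2 NOR n4 must be 0, so at least one of in2, n4 is 1.
Enumerating the 32 input combinations, 17 give n5 = 0 and 15 give n5 = 1.

17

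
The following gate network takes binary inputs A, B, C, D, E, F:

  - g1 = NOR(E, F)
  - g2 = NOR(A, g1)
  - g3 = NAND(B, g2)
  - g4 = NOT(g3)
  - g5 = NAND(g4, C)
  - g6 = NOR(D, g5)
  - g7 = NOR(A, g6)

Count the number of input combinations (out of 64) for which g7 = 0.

g7 = NOR(A, g6) must be 0, so at least one of A, g6 is 1.
Enumerating the 64 input combinations, 35 give g7 = 0 and 29 give g7 = 1.

35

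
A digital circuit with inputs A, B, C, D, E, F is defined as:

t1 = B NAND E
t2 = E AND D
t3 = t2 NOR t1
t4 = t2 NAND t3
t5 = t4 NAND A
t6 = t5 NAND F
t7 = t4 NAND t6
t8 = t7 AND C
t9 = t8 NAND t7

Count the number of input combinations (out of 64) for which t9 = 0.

t9 = t8 NAND t7 must be 0, so both t8 = 1 and t7 = 1.
Enumerating the 64 input combinations, 8 give t9 = 0 and 56 give t9 = 1.

8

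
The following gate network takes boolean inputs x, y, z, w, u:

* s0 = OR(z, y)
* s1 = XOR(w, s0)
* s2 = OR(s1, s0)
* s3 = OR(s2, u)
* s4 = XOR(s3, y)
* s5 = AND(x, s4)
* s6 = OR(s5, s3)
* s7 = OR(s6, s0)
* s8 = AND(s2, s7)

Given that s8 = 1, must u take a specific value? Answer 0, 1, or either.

either

Both values of u occur among assignments with s8 = 1:
  u=0: x=0, y=0, z=0, w=1, u=0
  u=1: x=0, y=0, z=0, w=1, u=1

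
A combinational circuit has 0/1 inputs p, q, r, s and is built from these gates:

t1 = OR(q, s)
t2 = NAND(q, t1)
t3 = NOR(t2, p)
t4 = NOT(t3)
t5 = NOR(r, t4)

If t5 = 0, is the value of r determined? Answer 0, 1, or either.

either

Both values of r occur among assignments with t5 = 0:
  r=0: p=0, q=0, r=0, s=0
  r=1: p=0, q=0, r=1, s=0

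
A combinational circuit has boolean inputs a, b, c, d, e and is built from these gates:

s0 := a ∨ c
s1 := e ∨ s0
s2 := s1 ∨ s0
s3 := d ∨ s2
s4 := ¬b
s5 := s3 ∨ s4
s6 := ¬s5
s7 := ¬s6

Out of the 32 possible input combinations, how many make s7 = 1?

31

s7 = ¬s6 must be 1, so s6 = 0.
s6 = ¬s5 must be 0, so s5 = 1.
s5 = s3 ∨ s4 must be 1, so at least one of s3, s4 is 1.
Enumerating the 32 input combinations, 31 give s7 = 1 and 1 give s7 = 0.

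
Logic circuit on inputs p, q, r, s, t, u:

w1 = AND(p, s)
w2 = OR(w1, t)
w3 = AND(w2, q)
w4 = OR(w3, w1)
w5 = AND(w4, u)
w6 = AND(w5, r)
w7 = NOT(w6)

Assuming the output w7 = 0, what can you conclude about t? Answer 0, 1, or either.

Both values of t occur among assignments with w7 = 0:
  t=0: p=1, q=0, r=1, s=1, t=0, u=1
  t=1: p=0, q=1, r=1, s=0, t=1, u=1

either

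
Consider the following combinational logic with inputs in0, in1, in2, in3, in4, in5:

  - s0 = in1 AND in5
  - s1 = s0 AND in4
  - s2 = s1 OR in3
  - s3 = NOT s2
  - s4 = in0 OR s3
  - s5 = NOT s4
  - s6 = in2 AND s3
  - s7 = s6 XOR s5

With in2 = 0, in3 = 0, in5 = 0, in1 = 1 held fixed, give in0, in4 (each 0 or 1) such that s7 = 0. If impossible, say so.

in0=0, in4=1

Check with in2 = 0, in3 = 0, in5 = 0, in1 = 1 and in0=0, in4=1:
s0 = in1 AND in5 = 1 AND 0 = 0
s1 = s0 AND in4 = 0 AND 1 = 0
s2 = s1 OR in3 = 0 OR 0 = 0
s3 = NOT s2 = NOT 0 = 1
s4 = in0 OR s3 = 0 OR 1 = 1
s5 = NOT s4 = NOT 1 = 0
s6 = in2 AND s3 = 0 AND 1 = 0
s7 = s6 XOR s5 = 0 XOR 0 = 0
So s7 = 0.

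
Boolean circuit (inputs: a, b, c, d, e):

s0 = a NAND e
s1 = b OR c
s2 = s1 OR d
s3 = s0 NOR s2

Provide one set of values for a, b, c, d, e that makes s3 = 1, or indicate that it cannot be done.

a=1, b=0, c=0, d=0, e=1

Check with a=1, b=0, c=0, d=0, e=1:
s0 = a NAND e = 1 NAND 1 = 0
s1 = b OR c = 0 OR 0 = 0
s2 = s1 OR d = 0 OR 0 = 0
s3 = s0 NOR s2 = 0 NOR 0 = 1
So s3 = 1 as required.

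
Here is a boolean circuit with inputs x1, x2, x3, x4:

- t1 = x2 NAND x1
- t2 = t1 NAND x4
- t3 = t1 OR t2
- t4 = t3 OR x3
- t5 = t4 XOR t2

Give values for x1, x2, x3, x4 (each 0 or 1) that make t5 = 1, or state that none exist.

Check with x1=0, x2=0, x3=0, x4=1:
t1 = x2 NAND x1 = 0 NAND 0 = 1
t2 = t1 NAND x4 = 1 NAND 1 = 0
t3 = t1 OR t2 = 1 OR 0 = 1
t4 = t3 OR x3 = 1 OR 0 = 1
t5 = t4 XOR t2 = 1 XOR 0 = 1
So t5 = 1 as required.

x1=0, x2=0, x3=0, x4=1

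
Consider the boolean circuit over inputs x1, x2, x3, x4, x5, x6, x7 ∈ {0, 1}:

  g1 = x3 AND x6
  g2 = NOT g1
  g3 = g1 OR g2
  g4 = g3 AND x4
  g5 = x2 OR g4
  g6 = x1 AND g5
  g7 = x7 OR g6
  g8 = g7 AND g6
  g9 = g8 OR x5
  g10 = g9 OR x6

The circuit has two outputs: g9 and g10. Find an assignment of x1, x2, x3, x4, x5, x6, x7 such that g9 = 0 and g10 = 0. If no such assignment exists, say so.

x1=0 x2=0 x3=0 x4=0 x5=0 x6=0 x7=1

Check with x1=0 x2=0 x3=0 x4=0 x5=0 x6=0 x7=1:
g1 = x3 AND x6 = 0 AND 0 = 0
g2 = NOT g1 = NOT 0 = 1
g3 = g1 OR g2 = 0 OR 1 = 1
g4 = g3 AND x4 = 1 AND 0 = 0
g5 = x2 OR g4 = 0 OR 0 = 0
g6 = x1 AND g5 = 0 AND 0 = 0
g7 = x7 OR g6 = 1 OR 0 = 1
g8 = g7 AND g6 = 1 AND 0 = 0
g9 = g8 OR x5 = 0 OR 0 = 0
g10 = g9 OR x6 = 0 OR 0 = 0
So g9 = 0 and g10 = 0.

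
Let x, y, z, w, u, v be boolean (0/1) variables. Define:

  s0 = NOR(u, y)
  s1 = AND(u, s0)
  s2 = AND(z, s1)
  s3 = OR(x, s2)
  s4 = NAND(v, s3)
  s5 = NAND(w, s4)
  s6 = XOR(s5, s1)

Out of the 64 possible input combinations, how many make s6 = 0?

24

s6 = XOR(s5, s1) must be 0, so s5 and s1 are equal.
Enumerating the 64 input combinations, 24 give s6 = 0 and 40 give s6 = 1.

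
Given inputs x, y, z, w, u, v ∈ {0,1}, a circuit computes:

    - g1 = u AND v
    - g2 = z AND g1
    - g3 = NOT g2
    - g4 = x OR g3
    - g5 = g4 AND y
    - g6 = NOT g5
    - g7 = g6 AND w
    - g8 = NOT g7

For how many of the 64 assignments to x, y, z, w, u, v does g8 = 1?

g8 = NOT g7 must be 1, so g7 = 0.
g7 = g6 AND w must be 0, so at least one of g6, w is 0.
Enumerating the 64 input combinations, 47 give g8 = 1 and 17 give g8 = 0.

47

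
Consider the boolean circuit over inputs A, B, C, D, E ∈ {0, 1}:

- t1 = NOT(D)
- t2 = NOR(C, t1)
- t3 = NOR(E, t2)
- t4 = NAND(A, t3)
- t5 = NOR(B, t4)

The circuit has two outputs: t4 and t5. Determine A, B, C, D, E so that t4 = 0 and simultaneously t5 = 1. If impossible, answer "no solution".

Check with A=1 B=0 C=1 D=1 E=0:
t1 = NOT(D) = NOT 1 = 0
t2 = NOR(C, t1) = NOR(1, 0) = 0
t3 = NOR(E, t2) = NOR(0, 0) = 1
t4 = NAND(A, t3) = NAND(1, 1) = 0
t5 = NOR(B, t4) = NOR(0, 0) = 1
So t4 = 0 and t5 = 1.

A=1 B=0 C=1 D=1 E=0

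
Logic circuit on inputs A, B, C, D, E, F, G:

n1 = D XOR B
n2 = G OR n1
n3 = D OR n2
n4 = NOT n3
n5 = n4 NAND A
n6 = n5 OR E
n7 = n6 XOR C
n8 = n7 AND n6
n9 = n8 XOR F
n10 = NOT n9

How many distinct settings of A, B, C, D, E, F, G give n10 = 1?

n10 = NOT n9 must be 1, so n9 = 0.
Enumerating the 128 input combinations, 64 give n10 = 1 and 64 give n10 = 0.

64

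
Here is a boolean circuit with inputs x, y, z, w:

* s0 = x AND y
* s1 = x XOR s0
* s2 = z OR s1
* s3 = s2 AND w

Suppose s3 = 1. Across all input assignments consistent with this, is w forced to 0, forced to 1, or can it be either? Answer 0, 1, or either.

s3 = s2 AND w must be 1, so both s2 = 1 and w = 1.
s2 = z OR s1 must be 1, so at least one of z, s1 is 1.
Every assignment with s3 = 1 has w = 1; there are 5 such assignment(s).

1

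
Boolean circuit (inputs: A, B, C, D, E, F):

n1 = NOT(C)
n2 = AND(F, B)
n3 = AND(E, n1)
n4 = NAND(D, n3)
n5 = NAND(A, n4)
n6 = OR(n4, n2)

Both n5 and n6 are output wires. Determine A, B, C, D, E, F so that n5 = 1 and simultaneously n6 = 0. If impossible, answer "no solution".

A=1, B=1, C=0, D=1, E=1, F=0

Check with A=1, B=1, C=0, D=1, E=1, F=0:
n1 = NOT(C) = NOT 0 = 1
n2 = AND(F, B) = AND(0, 1) = 0
n3 = AND(E, n1) = AND(1, 1) = 1
n4 = NAND(D, n3) = NAND(1, 1) = 0
n5 = NAND(A, n4) = NAND(1, 0) = 1
n6 = OR(n4, n2) = OR(0, 0) = 0
So n5 = 1 and n6 = 0.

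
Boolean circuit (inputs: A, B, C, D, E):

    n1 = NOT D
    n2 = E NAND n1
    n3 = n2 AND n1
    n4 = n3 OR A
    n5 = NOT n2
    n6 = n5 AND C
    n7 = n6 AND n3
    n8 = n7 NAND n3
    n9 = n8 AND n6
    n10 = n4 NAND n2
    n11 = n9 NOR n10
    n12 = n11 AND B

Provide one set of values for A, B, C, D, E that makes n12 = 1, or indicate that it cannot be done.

A=0, B=1, C=0, D=0, E=0

n12 = n11 AND B must be 1, so both n11 = 1 and B = 1.
Check with A=0, B=1, C=0, D=0, E=0:
n1 = NOT D = NOT 0 = 1
n2 = E NAND n1 = 0 NAND 1 = 1
n3 = n2 AND n1 = 1 AND 1 = 1
n4 = n3 OR A = 1 OR 0 = 1
n5 = NOT n2 = NOT 1 = 0
n6 = n5 AND C = 0 AND 0 = 0
n7 = n6 AND n3 = 0 AND 1 = 0
n8 = n7 NAND n3 = 0 NAND 1 = 1
n9 = n8 AND n6 = 1 AND 0 = 0
n10 = n4 NAND n2 = 1 NAND 1 = 0
n11 = n9 NOR n10 = 0 NOR 0 = 1
n12 = n11 AND B = 1 AND 1 = 1
So n12 = 1 as required.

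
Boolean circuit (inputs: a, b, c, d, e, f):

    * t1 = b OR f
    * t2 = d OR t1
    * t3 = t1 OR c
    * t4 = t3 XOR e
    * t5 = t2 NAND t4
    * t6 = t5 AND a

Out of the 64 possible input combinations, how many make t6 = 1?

t6 = t5 AND a must be 1, so both t5 = 1 and a = 1.
t5 = t2 NAND t4 must be 1, so at least one of t2, t4 is 0.
Enumerating the 64 input combinations, 18 give t6 = 1 and 46 give t6 = 0.

18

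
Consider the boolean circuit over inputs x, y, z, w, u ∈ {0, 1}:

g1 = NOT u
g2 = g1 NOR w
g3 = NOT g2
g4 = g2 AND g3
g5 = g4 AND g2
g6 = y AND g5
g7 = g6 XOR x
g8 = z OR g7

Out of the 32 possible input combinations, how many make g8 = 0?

g8 = z OR g7 must be 0, so both z = 0 and g7 = 0.
Enumerating the 32 input combinations, 8 give g8 = 0 and 24 give g8 = 1.

8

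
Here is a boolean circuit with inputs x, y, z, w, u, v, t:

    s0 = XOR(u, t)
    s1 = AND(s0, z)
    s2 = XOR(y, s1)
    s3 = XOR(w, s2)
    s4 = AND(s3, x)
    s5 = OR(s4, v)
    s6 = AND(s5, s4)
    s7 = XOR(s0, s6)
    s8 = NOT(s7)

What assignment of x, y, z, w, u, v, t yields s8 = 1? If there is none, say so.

Check with x=1 y=0 z=0 w=0 u=0 v=0 t=0:
s0 = XOR(u, t) = XOR(0, 0) = 0
s1 = AND(s0, z) = AND(0, 0) = 0
s2 = XOR(y, s1) = XOR(0, 0) = 0
s3 = XOR(w, s2) = XOR(0, 0) = 0
s4 = AND(s3, x) = AND(0, 1) = 0
s5 = OR(s4, v) = OR(0, 0) = 0
s6 = AND(s5, s4) = AND(0, 0) = 0
s7 = XOR(s0, s6) = XOR(0, 0) = 0
s8 = NOT(s7) = NOT 0 = 1
So s8 = 1 as required.

x=1 y=0 z=0 w=0 u=0 v=0 t=0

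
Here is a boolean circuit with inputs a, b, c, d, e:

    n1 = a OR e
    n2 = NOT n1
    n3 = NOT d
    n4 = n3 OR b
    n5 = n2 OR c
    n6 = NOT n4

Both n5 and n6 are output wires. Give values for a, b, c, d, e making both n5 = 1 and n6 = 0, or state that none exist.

Check with a=0, b=1, c=1, d=1, e=0:
n1 = a OR e = 0 OR 0 = 0
n2 = NOT n1 = NOT 0 = 1
n3 = NOT d = NOT 1 = 0
n4 = n3 OR b = 0 OR 1 = 1
n5 = n2 OR c = 1 OR 1 = 1
n6 = NOT n4 = NOT 1 = 0
So n5 = 1 and n6 = 0.

a=0, b=1, c=1, d=1, e=0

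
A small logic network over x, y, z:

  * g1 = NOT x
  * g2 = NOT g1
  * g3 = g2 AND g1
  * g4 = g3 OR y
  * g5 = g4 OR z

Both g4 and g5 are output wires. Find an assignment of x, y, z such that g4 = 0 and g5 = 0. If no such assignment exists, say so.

x=1, y=0, z=0

Check with x=1, y=0, z=0:
g1 = NOT x = NOT 1 = 0
g2 = NOT g1 = NOT 0 = 1
g3 = g2 AND g1 = 1 AND 0 = 0
g4 = g3 OR y = 0 OR 0 = 0
g5 = g4 OR z = 0 OR 0 = 0
So g4 = 0 and g5 = 0.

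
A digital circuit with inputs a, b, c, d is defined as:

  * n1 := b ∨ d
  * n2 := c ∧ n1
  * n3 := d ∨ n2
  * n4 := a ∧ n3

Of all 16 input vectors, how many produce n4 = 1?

n4 = a ∧ n3 must be 1, so both a = 1 and n3 = 1.
n3 = d ∨ n2 must be 1, so at least one of d, n2 is 1.
Satisfying assignments:
  a=1, b=0, c=0, d=1
  a=1, b=0, c=1, d=1
  a=1, b=1, c=0, d=1
  a=1, b=1, c=1, d=0
  a=1, b=1, c=1, d=1

5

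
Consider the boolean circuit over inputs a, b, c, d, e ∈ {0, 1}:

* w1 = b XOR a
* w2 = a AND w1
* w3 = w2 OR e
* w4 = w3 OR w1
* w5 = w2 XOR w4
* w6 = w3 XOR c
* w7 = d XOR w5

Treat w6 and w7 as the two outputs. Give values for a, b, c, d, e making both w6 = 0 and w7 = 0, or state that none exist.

a=0, b=1, c=1, d=1, e=1

Check with a=0, b=1, c=1, d=1, e=1:
w1 = b XOR a = 1 XOR 0 = 1
w2 = a AND w1 = 0 AND 1 = 0
w3 = w2 OR e = 0 OR 1 = 1
w4 = w3 OR w1 = 1 OR 1 = 1
w5 = w2 XOR w4 = 0 XOR 1 = 1
w6 = w3 XOR c = 1 XOR 1 = 0
w7 = d XOR w5 = 1 XOR 1 = 0
So w6 = 0 and w7 = 0.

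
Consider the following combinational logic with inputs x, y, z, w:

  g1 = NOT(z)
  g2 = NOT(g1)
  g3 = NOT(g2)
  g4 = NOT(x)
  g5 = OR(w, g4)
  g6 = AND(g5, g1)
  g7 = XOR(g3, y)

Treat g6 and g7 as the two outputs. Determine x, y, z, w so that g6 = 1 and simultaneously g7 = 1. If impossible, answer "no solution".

Check with x=0, y=0, z=0, w=1:
g1 = NOT(z) = NOT 0 = 1
g2 = NOT(g1) = NOT 1 = 0
g3 = NOT(g2) = NOT 0 = 1
g4 = NOT(x) = NOT 0 = 1
g5 = OR(w, g4) = OR(1, 1) = 1
g6 = AND(g5, g1) = AND(1, 1) = 1
g7 = XOR(g3, y) = XOR(1, 0) = 1
So g6 = 1 and g7 = 1.

x=0, y=0, z=0, w=1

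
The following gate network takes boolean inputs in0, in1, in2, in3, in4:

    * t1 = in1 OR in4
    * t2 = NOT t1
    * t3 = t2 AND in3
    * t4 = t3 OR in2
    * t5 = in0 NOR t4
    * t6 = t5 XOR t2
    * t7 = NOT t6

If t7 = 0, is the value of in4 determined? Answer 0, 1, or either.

either

Both values of in4 occur among assignments with t7 = 0:
  in4=0: in0=0, in1=0, in2=0, in3=1, in4=0
  in4=1: in0=0, in1=0, in2=0, in3=0, in4=1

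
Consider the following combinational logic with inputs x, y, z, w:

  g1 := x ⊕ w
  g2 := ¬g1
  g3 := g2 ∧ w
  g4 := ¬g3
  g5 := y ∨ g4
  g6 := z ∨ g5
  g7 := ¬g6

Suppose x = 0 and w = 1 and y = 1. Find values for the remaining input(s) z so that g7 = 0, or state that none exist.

z=0

Check with x = 0 and w = 1 and y = 1 and z=0:
g1 = x ⊕ w = 0 ⊕ 1 = 1
g2 = ¬g1 = ¬1 = 0
g3 = g2 ∧ w = 0 ∧ 1 = 0
g4 = ¬g3 = ¬0 = 1
g5 = y ∨ g4 = 1 ∨ 1 = 1
g6 = z ∨ g5 = 0 ∨ 1 = 1
g7 = ¬g6 = ¬1 = 0
So g7 = 0.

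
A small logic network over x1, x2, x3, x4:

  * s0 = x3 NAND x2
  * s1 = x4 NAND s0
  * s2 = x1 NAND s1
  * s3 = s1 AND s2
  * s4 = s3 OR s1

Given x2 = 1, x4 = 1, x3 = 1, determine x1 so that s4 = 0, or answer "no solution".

no solution exists

With x2 = 1, x4 = 1, x3 = 1 fixed, none of the 2 settings of x1 give s4 = 0.
For example, with x1=0:
s0 = x3 NAND x2 = 1 NAND 1 = 0
s1 = x4 NAND s0 = 1 NAND 0 = 1
s2 = x1 NAND s1 = 0 NAND 1 = 1
s3 = s1 AND s2 = 1 AND 1 = 1
s4 = s3 OR s1 = 1 OR 1 = 1
giving s4 = 1 ≠ 0.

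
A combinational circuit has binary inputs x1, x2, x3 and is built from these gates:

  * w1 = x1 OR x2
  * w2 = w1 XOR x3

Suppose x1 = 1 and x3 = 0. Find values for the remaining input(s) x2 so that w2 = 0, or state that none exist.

no solution exists

With x1 = 1 and x3 = 0 fixed, none of the 2 settings of x2 give w2 = 0.
For example, with x2=0:
w1 = x1 OR x2 = 1 OR 0 = 1
w2 = w1 XOR x3 = 1 XOR 0 = 1
giving w2 = 1 ≠ 0.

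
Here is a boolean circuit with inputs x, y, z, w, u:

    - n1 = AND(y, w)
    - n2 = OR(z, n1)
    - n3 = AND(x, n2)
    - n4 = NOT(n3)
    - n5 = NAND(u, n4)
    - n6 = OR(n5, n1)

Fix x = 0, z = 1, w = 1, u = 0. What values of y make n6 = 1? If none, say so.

Check with x = 0, z = 1, w = 1, u = 0 and y=0:
n1 = AND(y, w) = AND(0, 1) = 0
n2 = OR(z, n1) = OR(1, 0) = 1
n3 = AND(x, n2) = AND(0, 1) = 0
n4 = NOT(n3) = NOT 0 = 1
n5 = NAND(u, n4) = NAND(0, 1) = 1
n6 = OR(n5, n1) = OR(1, 0) = 1
So n6 = 1.

y=0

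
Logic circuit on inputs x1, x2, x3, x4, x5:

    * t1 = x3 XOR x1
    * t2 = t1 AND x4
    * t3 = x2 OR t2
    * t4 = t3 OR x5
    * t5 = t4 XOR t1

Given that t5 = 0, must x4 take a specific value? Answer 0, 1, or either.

Both values of x4 occur among assignments with t5 = 0:
  x4=0: x1=0, x2=0, x3=0, x4=0, x5=0
  x4=1: x1=0, x2=0, x3=0, x4=1, x5=0

either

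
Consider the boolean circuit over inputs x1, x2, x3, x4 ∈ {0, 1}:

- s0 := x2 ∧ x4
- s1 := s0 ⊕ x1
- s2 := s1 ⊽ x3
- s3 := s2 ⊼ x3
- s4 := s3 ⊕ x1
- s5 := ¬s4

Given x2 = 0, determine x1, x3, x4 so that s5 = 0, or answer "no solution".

s5 = ¬s4 must be 0, so s4 = 1.
s4 = s3 ⊕ x1 must be 1, so s3 and x1 differ.
Check with x2 = 0 and x1=0, x3=1, x4=1:
s0 = x2 ∧ x4 = 0 ∧ 1 = 0
s1 = s0 ⊕ x1 = 0 ⊕ 0 = 0
s2 = s1 ⊽ x3 = 0 ⊽ 1 = 0
s3 = s2 ⊼ x3 = 0 ⊼ 1 = 1
s4 = s3 ⊕ x1 = 1 ⊕ 0 = 1
s5 = ¬s4 = ¬1 = 0
So s5 = 0.

x1=0, x3=1, x4=1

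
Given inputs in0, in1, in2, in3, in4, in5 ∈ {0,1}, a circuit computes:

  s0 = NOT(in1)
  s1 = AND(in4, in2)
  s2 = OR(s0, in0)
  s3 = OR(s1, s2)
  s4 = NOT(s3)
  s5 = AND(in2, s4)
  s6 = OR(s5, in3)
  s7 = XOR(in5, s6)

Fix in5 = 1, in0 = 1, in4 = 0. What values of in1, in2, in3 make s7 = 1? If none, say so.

in1=0 in2=0 in3=0

s7 = XOR(in5, s6) must be 1, so in5 and s6 differ.
Check with in5 = 1, in0 = 1, in4 = 0 and in1=0, in2=0, in3=0:
s0 = NOT(in1) = NOT 0 = 1
s1 = AND(in4, in2) = AND(0, 0) = 0
s2 = OR(s0, in0) = OR(1, 1) = 1
s3 = OR(s1, s2) = OR(0, 1) = 1
s4 = NOT(s3) = NOT 1 = 0
s5 = AND(in2, s4) = AND(0, 0) = 0
s6 = OR(s5, in3) = OR(0, 0) = 0
s7 = XOR(in5, s6) = XOR(1, 0) = 1
So s7 = 1.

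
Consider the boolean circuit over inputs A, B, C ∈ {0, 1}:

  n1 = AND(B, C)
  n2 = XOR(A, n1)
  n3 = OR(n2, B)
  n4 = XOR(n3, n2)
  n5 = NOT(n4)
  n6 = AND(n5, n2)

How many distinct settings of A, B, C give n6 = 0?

4

n6 = AND(n5, n2) must be 0, so at least one of n5, n2 is 0.
Satisfying assignments:
  A=0, B=0, C=0
  A=0, B=0, C=1
  A=0, B=1, C=0
  A=1, B=1, C=1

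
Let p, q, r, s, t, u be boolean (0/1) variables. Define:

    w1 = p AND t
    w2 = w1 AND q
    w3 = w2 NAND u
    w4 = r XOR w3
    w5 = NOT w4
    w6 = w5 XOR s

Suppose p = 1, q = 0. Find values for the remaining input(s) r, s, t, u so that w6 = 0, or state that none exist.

r=0 s=0 t=1 u=1

w6 = w5 XOR s must be 0, so w5 and s are equal.
Check with p = 1, q = 0 and r=0, s=0, t=1, u=1:
w1 = p AND t = 1 AND 1 = 1
w2 = w1 AND q = 1 AND 0 = 0
w3 = w2 NAND u = 0 NAND 1 = 1
w4 = r XOR w3 = 0 XOR 1 = 1
w5 = NOT w4 = NOT 1 = 0
w6 = w5 XOR s = 0 XOR 0 = 0
So w6 = 0.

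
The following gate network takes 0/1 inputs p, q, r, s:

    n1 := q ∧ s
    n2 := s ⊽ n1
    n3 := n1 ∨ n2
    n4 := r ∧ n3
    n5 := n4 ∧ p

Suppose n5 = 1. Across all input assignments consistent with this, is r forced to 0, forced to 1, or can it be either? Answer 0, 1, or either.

1

n5 = n4 ∧ p must be 1, so both n4 = 1 and p = 1.
n4 = r ∧ n3 must be 1, so both r = 1 and n3 = 1.
n3 = n1 ∨ n2 must be 1, so at least one of n1, n2 is 1.
Every assignment with n5 = 1 has r = 1; there are 3 such assignment(s).
  p=1, q=0, r=1, s=0
  p=1, q=1, r=1, s=0
  p=1, q=1, r=1, s=1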